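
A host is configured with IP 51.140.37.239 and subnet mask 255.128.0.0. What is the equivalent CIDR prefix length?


Binary: 11111111.10000000.00000000.00000000
Count leading 1s
Prefix: /9


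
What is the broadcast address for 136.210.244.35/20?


Network: 136.210.240.0/20
Host bits = 12
Set all host bits to 1:
Broadcast: 136.210.255.255


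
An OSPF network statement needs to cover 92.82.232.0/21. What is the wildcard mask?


Subnet mask: 255.255.248.0
Wildcard = 255.255.255.255 - subnet mask
255 - 255 = 0
255 - 255 = 0
255 - 248 = 7
255 - 0 = 255
Wildcard: 0.0.7.255


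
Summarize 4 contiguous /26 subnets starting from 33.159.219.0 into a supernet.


Original prefix: /26
Number of subnets: 4 = 2^2
New prefix = 26 - 2 = 24
Supernet: 33.159.219.0/24


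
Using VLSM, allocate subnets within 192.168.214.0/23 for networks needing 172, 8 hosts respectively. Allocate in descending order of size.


172 hosts -> /24 (254 usable): 192.168.214.0/24
8 hosts -> /28 (14 usable): 192.168.215.0/28
Allocation: 192.168.214.0/24 (172 hosts, 254 usable); 192.168.215.0/28 (8 hosts, 14 usable)


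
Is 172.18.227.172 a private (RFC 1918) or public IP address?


RFC 1918 private ranges:
  10.0.0.0/8 (10.0.0.0 - 10.255.255.255)
  172.16.0.0/12 (172.16.0.0 - 172.31.255.255)
  192.168.0.0/16 (192.168.0.0 - 192.168.255.255)
Private (in 172.16.0.0/12)


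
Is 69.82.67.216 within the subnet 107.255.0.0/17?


Subnet network: 107.255.0.0
Test IP AND mask: 69.82.0.0
No, 69.82.67.216 is not in 107.255.0.0/17


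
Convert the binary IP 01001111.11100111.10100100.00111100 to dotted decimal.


01001111 = 79
11100111 = 231
10100100 = 164
00111100 = 60
IP: 79.231.164.60


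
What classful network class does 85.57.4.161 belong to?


First octet: 85
Binary: 01010101
0xxxxxxx -> Class A (1-126)
Class A, default mask 255.0.0.0 (/8)


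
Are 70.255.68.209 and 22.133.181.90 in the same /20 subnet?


Mask: 255.255.240.0
70.255.68.209 AND mask = 70.255.64.0
22.133.181.90 AND mask = 22.133.176.0
No, different subnets (70.255.64.0 vs 22.133.176.0)


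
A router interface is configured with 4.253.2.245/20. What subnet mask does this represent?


/20 means 20 network bits, 12 host bits
Binary: 11111111111111111111000000000000
Mask: 255.255.240.0


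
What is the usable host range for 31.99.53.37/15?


Network: 31.98.0.0
Broadcast: 31.99.255.255
First usable = network + 1
Last usable = broadcast - 1
Range: 31.98.0.1 to 31.99.255.254


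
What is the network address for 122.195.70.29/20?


IP:   01111010.11000011.01000110.00011101
Mask: 11111111.11111111.11110000.00000000
AND operation:
Net:  01111010.11000011.01000000.00000000
Network: 122.195.64.0/20


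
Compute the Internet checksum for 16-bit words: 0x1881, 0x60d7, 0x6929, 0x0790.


Sum all words (with carry folding):
+ 0x1881 = 0x1881
+ 0x60d7 = 0x7958
+ 0x6929 = 0xe281
+ 0x0790 = 0xea11
One's complement: ~0xea11
Checksum = 0x15ee


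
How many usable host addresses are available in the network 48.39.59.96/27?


Host bits = 32 - 27 = 5
Total addresses = 2^5 = 32
Usable = total - 2 (network and broadcast)
Usable hosts: 30


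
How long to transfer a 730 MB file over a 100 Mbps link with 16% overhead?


Effective throughput = 100 * (1 - 16/100) = 84 Mbps
File size in Mb = 730 * 8 = 5840 Mb
Time = 5840 / 84
Time = 69.5238 seconds


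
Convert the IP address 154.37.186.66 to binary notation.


154 = 10011010
37 = 00100101
186 = 10111010
66 = 01000010
Binary: 10011010.00100101.10111010.01000010


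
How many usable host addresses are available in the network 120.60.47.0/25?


Host bits = 32 - 25 = 7
Total addresses = 2^7 = 128
Usable = total - 2 (network and broadcast)
Usable hosts: 126


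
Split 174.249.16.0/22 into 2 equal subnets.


New prefix = 22 + 1 = 23
Each subnet has 512 addresses
  174.249.16.0/23
  174.249.18.0/23
Subnets: 174.249.16.0/23, 174.249.18.0/23


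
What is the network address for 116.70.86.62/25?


IP:   01110100.01000110.01010110.00111110
Mask: 11111111.11111111.11111111.10000000
AND operation:
Net:  01110100.01000110.01010110.00000000
Network: 116.70.86.0/25


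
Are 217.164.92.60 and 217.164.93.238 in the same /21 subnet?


Mask: 255.255.248.0
217.164.92.60 AND mask = 217.164.88.0
217.164.93.238 AND mask = 217.164.88.0
Yes, same subnet (217.164.88.0)


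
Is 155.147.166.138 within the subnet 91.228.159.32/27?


Subnet network: 91.228.159.32
Test IP AND mask: 155.147.166.128
No, 155.147.166.138 is not in 91.228.159.32/27


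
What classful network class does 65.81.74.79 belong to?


First octet: 65
Binary: 01000001
0xxxxxxx -> Class A (1-126)
Class A, default mask 255.0.0.0 (/8)


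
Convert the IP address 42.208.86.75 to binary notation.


42 = 00101010
208 = 11010000
86 = 01010110
75 = 01001011
Binary: 00101010.11010000.01010110.01001011


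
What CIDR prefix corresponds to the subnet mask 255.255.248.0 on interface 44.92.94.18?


Binary: 11111111.11111111.11111000.00000000
Count leading 1s
Prefix: /21


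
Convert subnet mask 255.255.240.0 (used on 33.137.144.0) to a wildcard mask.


Subnet mask: 255.255.240.0
Wildcard = 255.255.255.255 - subnet mask
255 - 255 = 0
255 - 255 = 0
255 - 240 = 15
255 - 0 = 255
Wildcard: 0.0.15.255


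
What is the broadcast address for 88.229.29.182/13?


Network: 88.224.0.0/13
Host bits = 19
Set all host bits to 1:
Broadcast: 88.231.255.255


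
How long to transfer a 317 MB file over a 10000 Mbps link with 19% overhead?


Effective throughput = 10000 * (1 - 19/100) = 8100.0 Mbps
File size in Mb = 317 * 8 = 2536 Mb
Time = 2536 / 8100.0
Time = 0.3131 seconds


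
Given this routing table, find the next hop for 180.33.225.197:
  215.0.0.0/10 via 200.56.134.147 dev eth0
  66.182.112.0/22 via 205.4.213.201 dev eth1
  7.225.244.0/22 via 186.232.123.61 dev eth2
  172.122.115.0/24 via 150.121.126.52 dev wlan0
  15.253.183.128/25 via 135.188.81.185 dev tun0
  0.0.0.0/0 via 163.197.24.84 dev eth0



Longest prefix match for 180.33.225.197:
  /10 215.0.0.0: no
  /22 66.182.112.0: no
  /22 7.225.244.0: no
  /24 172.122.115.0: no
  /25 15.253.183.128: no
  /0 0.0.0.0: MATCH
Selected: next-hop 163.197.24.84 via eth0 (matched /0)


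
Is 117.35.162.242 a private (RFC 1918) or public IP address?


RFC 1918 private ranges:
  10.0.0.0/8 (10.0.0.0 - 10.255.255.255)
  172.16.0.0/12 (172.16.0.0 - 172.31.255.255)
  192.168.0.0/16 (192.168.0.0 - 192.168.255.255)
Public (not in any RFC 1918 range)


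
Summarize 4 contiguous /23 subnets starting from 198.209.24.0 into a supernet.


Original prefix: /23
Number of subnets: 4 = 2^2
New prefix = 23 - 2 = 21
Supernet: 198.209.24.0/21


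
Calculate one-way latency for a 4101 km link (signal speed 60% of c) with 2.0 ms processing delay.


Speed = 0.6 * 3e5 km/s = 180000 km/s
Propagation delay = 4101 / 180000 = 0.0228 s = 22.7833 ms
Processing delay = 2.0 ms
Total one-way latency = 24.7833 ms


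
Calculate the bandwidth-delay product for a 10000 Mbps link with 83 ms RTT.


BDP = bandwidth * RTT
= 10000 Mbps * 83 ms
= 10000 * 1e6 * 83 / 1000 bits
= 830000000 bits
= 103750000 bytes
= 101318.3594 KB
BDP = 830000000 bits (103750000 bytes)


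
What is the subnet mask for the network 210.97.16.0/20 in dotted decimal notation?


/20 means 20 network bits, 12 host bits
Binary: 11111111111111111111000000000000
Mask: 255.255.240.0


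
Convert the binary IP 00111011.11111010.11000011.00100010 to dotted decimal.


00111011 = 59
11111010 = 250
11000011 = 195
00100010 = 34
IP: 59.250.195.34


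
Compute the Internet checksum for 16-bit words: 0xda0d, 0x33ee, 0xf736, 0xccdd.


Sum all words (with carry folding):
+ 0xda0d = 0xda0d
+ 0x33ee = 0x0dfc
+ 0xf736 = 0x0533
+ 0xccdd = 0xd210
One's complement: ~0xd210
Checksum = 0x2def


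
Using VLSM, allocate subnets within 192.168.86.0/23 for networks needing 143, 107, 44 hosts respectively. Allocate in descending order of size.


143 hosts -> /24 (254 usable): 192.168.86.0/24
107 hosts -> /25 (126 usable): 192.168.87.0/25
44 hosts -> /26 (62 usable): 192.168.87.128/26
Allocation: 192.168.86.0/24 (143 hosts, 254 usable); 192.168.87.0/25 (107 hosts, 126 usable); 192.168.87.128/26 (44 hosts, 62 usable)


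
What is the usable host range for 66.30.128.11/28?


Network: 66.30.128.0
Broadcast: 66.30.128.15
First usable = network + 1
Last usable = broadcast - 1
Range: 66.30.128.1 to 66.30.128.14


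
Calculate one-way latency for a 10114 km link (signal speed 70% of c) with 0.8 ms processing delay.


Speed = 0.7 * 3e5 km/s = 210000 km/s
Propagation delay = 10114 / 210000 = 0.0482 s = 48.1619 ms
Processing delay = 0.8 ms
Total one-way latency = 48.9619 ms


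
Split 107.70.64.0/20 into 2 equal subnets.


New prefix = 20 + 1 = 21
Each subnet has 2048 addresses
  107.70.64.0/21
  107.70.72.0/21
Subnets: 107.70.64.0/21, 107.70.72.0/21


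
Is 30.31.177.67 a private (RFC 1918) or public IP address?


RFC 1918 private ranges:
  10.0.0.0/8 (10.0.0.0 - 10.255.255.255)
  172.16.0.0/12 (172.16.0.0 - 172.31.255.255)
  192.168.0.0/16 (192.168.0.0 - 192.168.255.255)
Public (not in any RFC 1918 range)


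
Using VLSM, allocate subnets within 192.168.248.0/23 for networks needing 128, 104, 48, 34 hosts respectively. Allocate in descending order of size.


128 hosts -> /24 (254 usable): 192.168.248.0/24
104 hosts -> /25 (126 usable): 192.168.249.0/25
48 hosts -> /26 (62 usable): 192.168.249.128/26
34 hosts -> /26 (62 usable): 192.168.249.192/26
Allocation: 192.168.248.0/24 (128 hosts, 254 usable); 192.168.249.0/25 (104 hosts, 126 usable); 192.168.249.128/26 (48 hosts, 62 usable); 192.168.249.192/26 (34 hosts, 62 usable)


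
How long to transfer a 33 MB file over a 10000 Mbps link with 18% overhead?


Effective throughput = 10000 * (1 - 18/100) = 8200 Mbps
File size in Mb = 33 * 8 = 264 Mb
Time = 264 / 8200
Time = 0.0322 seconds


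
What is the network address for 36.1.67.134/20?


IP:   00100100.00000001.01000011.10000110
Mask: 11111111.11111111.11110000.00000000
AND operation:
Net:  00100100.00000001.01000000.00000000
Network: 36.1.64.0/20


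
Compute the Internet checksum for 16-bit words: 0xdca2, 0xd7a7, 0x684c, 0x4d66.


Sum all words (with carry folding):
+ 0xdca2 = 0xdca2
+ 0xd7a7 = 0xb44a
+ 0x684c = 0x1c97
+ 0x4d66 = 0x69fd
One's complement: ~0x69fd
Checksum = 0x9602


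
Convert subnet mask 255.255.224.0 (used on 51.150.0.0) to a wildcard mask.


Subnet mask: 255.255.224.0
Wildcard = 255.255.255.255 - subnet mask
255 - 255 = 0
255 - 255 = 0
255 - 224 = 31
255 - 0 = 255
Wildcard: 0.0.31.255


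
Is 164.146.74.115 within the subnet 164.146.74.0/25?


Subnet network: 164.146.74.0
Test IP AND mask: 164.146.74.0
Yes, 164.146.74.115 is in 164.146.74.0/25


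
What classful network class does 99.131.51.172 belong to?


First octet: 99
Binary: 01100011
0xxxxxxx -> Class A (1-126)
Class A, default mask 255.0.0.0 (/8)


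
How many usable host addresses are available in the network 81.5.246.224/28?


Host bits = 32 - 28 = 4
Total addresses = 2^4 = 16
Usable = total - 2 (network and broadcast)
Usable hosts: 14


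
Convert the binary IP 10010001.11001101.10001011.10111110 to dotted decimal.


10010001 = 145
11001101 = 205
10001011 = 139
10111110 = 190
IP: 145.205.139.190


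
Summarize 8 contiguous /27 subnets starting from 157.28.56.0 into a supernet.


Original prefix: /27
Number of subnets: 8 = 2^3
New prefix = 27 - 3 = 24
Supernet: 157.28.56.0/24


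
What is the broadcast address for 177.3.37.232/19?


Network: 177.3.32.0/19
Host bits = 13
Set all host bits to 1:
Broadcast: 177.3.63.255


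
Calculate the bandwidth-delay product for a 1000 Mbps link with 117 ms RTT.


BDP = bandwidth * RTT
= 1000 Mbps * 117 ms
= 1000 * 1e6 * 117 / 1000 bits
= 117000000 bits
= 14625000 bytes
= 14282.2266 KB
BDP = 117000000 bits (14625000 bytes)


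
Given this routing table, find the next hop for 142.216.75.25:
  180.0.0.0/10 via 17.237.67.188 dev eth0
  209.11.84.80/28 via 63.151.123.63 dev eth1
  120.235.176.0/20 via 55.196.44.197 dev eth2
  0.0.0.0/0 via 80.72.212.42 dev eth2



Longest prefix match for 142.216.75.25:
  /10 180.0.0.0: no
  /28 209.11.84.80: no
  /20 120.235.176.0: no
  /0 0.0.0.0: MATCH
Selected: next-hop 80.72.212.42 via eth2 (matched /0)


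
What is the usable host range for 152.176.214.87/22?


Network: 152.176.212.0
Broadcast: 152.176.215.255
First usable = network + 1
Last usable = broadcast - 1
Range: 152.176.212.1 to 152.176.215.254


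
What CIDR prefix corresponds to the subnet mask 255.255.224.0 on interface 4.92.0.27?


Binary: 11111111.11111111.11100000.00000000
Count leading 1s
Prefix: /19


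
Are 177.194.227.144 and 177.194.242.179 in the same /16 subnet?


Mask: 255.255.0.0
177.194.227.144 AND mask = 177.194.0.0
177.194.242.179 AND mask = 177.194.0.0
Yes, same subnet (177.194.0.0)


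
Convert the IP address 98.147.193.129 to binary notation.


98 = 01100010
147 = 10010011
193 = 11000001
129 = 10000001
Binary: 01100010.10010011.11000001.10000001


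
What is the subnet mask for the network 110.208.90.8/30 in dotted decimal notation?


/30 means 30 network bits, 2 host bits
Binary: 11111111111111111111111111111100
Mask: 255.255.255.252


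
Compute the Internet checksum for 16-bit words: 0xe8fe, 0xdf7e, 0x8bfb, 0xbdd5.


Sum all words (with carry folding):
+ 0xe8fe = 0xe8fe
+ 0xdf7e = 0xc87d
+ 0x8bfb = 0x5479
+ 0xbdd5 = 0x124f
One's complement: ~0x124f
Checksum = 0xedb0


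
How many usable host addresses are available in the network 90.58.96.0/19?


Host bits = 32 - 19 = 13
Total addresses = 2^13 = 8192
Usable = total - 2 (network and broadcast)
Usable hosts: 8190


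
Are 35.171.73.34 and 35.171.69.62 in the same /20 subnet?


Mask: 255.255.240.0
35.171.73.34 AND mask = 35.171.64.0
35.171.69.62 AND mask = 35.171.64.0
Yes, same subnet (35.171.64.0)


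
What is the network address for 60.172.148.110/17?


IP:   00111100.10101100.10010100.01101110
Mask: 11111111.11111111.10000000.00000000
AND operation:
Net:  00111100.10101100.10000000.00000000
Network: 60.172.128.0/17


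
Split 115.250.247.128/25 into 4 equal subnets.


New prefix = 25 + 2 = 27
Each subnet has 32 addresses
  115.250.247.128/27
  115.250.247.160/27
  115.250.247.192/27
  115.250.247.224/27
Subnets: 115.250.247.128/27, 115.250.247.160/27, 115.250.247.192/27, 115.250.247.224/27


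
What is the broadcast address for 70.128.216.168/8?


Network: 70.0.0.0/8
Host bits = 24
Set all host bits to 1:
Broadcast: 70.255.255.255


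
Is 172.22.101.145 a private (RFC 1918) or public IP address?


RFC 1918 private ranges:
  10.0.0.0/8 (10.0.0.0 - 10.255.255.255)
  172.16.0.0/12 (172.16.0.0 - 172.31.255.255)
  192.168.0.0/16 (192.168.0.0 - 192.168.255.255)
Private (in 172.16.0.0/12)


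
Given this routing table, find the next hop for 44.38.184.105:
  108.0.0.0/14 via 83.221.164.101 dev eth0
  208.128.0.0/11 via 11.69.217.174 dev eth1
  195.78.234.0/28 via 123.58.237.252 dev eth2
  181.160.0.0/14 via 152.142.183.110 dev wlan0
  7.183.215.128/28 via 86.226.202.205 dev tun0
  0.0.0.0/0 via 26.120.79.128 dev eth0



Longest prefix match for 44.38.184.105:
  /14 108.0.0.0: no
  /11 208.128.0.0: no
  /28 195.78.234.0: no
  /14 181.160.0.0: no
  /28 7.183.215.128: no
  /0 0.0.0.0: MATCH
Selected: next-hop 26.120.79.128 via eth0 (matched /0)


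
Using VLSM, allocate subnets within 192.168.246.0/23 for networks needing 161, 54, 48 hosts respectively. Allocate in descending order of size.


161 hosts -> /24 (254 usable): 192.168.246.0/24
54 hosts -> /26 (62 usable): 192.168.247.0/26
48 hosts -> /26 (62 usable): 192.168.247.64/26
Allocation: 192.168.246.0/24 (161 hosts, 254 usable); 192.168.247.0/26 (54 hosts, 62 usable); 192.168.247.64/26 (48 hosts, 62 usable)


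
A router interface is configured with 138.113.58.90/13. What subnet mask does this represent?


/13 means 13 network bits, 19 host bits
Binary: 11111111111110000000000000000000
Mask: 255.248.0.0


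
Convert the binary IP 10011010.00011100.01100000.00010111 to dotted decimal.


10011010 = 154
00011100 = 28
01100000 = 96
00010111 = 23
IP: 154.28.96.23


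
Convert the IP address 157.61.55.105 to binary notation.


157 = 10011101
61 = 00111101
55 = 00110111
105 = 01101001
Binary: 10011101.00111101.00110111.01101001


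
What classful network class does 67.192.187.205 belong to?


First octet: 67
Binary: 01000011
0xxxxxxx -> Class A (1-126)
Class A, default mask 255.0.0.0 (/8)


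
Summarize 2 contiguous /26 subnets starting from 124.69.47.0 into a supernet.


Original prefix: /26
Number of subnets: 2 = 2^1
New prefix = 26 - 1 = 25
Supernet: 124.69.47.0/25


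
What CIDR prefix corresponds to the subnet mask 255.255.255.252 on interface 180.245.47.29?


Binary: 11111111.11111111.11111111.11111100
Count leading 1s
Prefix: /30


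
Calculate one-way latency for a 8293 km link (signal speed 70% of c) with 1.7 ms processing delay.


Speed = 0.7 * 3e5 km/s = 210000 km/s
Propagation delay = 8293 / 210000 = 0.0395 s = 39.4905 ms
Processing delay = 1.7 ms
Total one-way latency = 41.1905 ms


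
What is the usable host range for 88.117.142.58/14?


Network: 88.116.0.0
Broadcast: 88.119.255.255
First usable = network + 1
Last usable = broadcast - 1
Range: 88.116.0.1 to 88.119.255.254


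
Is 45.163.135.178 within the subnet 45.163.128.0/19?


Subnet network: 45.163.128.0
Test IP AND mask: 45.163.128.0
Yes, 45.163.135.178 is in 45.163.128.0/19


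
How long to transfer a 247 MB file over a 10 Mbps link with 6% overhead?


Effective throughput = 10 * (1 - 6/100) = 9.4 Mbps
File size in Mb = 247 * 8 = 1976 Mb
Time = 1976 / 9.4
Time = 210.2128 seconds


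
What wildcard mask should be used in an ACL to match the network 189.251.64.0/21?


Subnet mask: 255.255.248.0
Wildcard = 255.255.255.255 - subnet mask
255 - 255 = 0
255 - 255 = 0
255 - 248 = 7
255 - 0 = 255
Wildcard: 0.0.7.255


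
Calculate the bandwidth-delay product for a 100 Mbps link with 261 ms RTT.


BDP = bandwidth * RTT
= 100 Mbps * 261 ms
= 100 * 1e6 * 261 / 1000 bits
= 26100000 bits
= 3262500 bytes
= 3186.0352 KB
BDP = 26100000 bits (3262500 bytes)


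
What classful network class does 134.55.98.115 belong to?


First octet: 134
Binary: 10000110
10xxxxxx -> Class B (128-191)
Class B, default mask 255.255.0.0 (/16)


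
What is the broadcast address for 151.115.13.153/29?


Network: 151.115.13.152/29
Host bits = 3
Set all host bits to 1:
Broadcast: 151.115.13.159


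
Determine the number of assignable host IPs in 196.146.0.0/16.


Host bits = 32 - 16 = 16
Total addresses = 2^16 = 65536
Usable = total - 2 (network and broadcast)
Usable hosts: 65534


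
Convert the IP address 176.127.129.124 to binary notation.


176 = 10110000
127 = 01111111
129 = 10000001
124 = 01111100
Binary: 10110000.01111111.10000001.01111100


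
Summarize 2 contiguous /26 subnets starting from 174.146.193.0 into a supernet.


Original prefix: /26
Number of subnets: 2 = 2^1
New prefix = 26 - 1 = 25
Supernet: 174.146.193.0/25


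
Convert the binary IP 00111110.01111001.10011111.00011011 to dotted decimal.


00111110 = 62
01111001 = 121
10011111 = 159
00011011 = 27
IP: 62.121.159.27


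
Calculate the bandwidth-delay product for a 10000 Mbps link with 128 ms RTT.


BDP = bandwidth * RTT
= 10000 Mbps * 128 ms
= 10000 * 1e6 * 128 / 1000 bits
= 1280000000 bits
= 160000000 bytes
= 156250 KB
BDP = 1280000000 bits (160000000 bytes)


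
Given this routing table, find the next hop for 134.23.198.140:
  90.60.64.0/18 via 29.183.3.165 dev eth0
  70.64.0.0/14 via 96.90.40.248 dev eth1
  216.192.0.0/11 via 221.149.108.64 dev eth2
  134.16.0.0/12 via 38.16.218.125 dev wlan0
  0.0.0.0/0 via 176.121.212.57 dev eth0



Longest prefix match for 134.23.198.140:
  /18 90.60.64.0: no
  /14 70.64.0.0: no
  /11 216.192.0.0: no
  /12 134.16.0.0: MATCH
  /0 0.0.0.0: MATCH
Selected: next-hop 38.16.218.125 via wlan0 (matched /12)


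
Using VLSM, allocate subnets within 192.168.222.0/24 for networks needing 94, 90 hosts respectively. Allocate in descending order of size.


94 hosts -> /25 (126 usable): 192.168.222.0/25
90 hosts -> /25 (126 usable): 192.168.222.128/25
Allocation: 192.168.222.0/25 (94 hosts, 126 usable); 192.168.222.128/25 (90 hosts, 126 usable)


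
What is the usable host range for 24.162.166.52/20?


Network: 24.162.160.0
Broadcast: 24.162.175.255
First usable = network + 1
Last usable = broadcast - 1
Range: 24.162.160.1 to 24.162.175.254


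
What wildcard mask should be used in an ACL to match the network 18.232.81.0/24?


Subnet mask: 255.255.255.0
Wildcard = 255.255.255.255 - subnet mask
255 - 255 = 0
255 - 255 = 0
255 - 255 = 0
255 - 0 = 255
Wildcard: 0.0.0.255


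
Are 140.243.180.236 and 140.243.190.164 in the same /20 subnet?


Mask: 255.255.240.0
140.243.180.236 AND mask = 140.243.176.0
140.243.190.164 AND mask = 140.243.176.0
Yes, same subnet (140.243.176.0)


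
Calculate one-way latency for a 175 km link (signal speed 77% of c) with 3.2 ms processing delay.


Speed = 0.77 * 3e5 km/s = 231000 km/s
Propagation delay = 175 / 231000 = 0.0008 s = 0.7576 ms
Processing delay = 3.2 ms
Total one-way latency = 3.9576 ms


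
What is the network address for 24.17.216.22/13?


IP:   00011000.00010001.11011000.00010110
Mask: 11111111.11111000.00000000.00000000
AND operation:
Net:  00011000.00010000.00000000.00000000
Network: 24.16.0.0/13


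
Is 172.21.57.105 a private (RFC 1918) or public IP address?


RFC 1918 private ranges:
  10.0.0.0/8 (10.0.0.0 - 10.255.255.255)
  172.16.0.0/12 (172.16.0.0 - 172.31.255.255)
  192.168.0.0/16 (192.168.0.0 - 192.168.255.255)
Private (in 172.16.0.0/12)


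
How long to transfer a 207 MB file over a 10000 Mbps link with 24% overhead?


Effective throughput = 10000 * (1 - 24/100) = 7600 Mbps
File size in Mb = 207 * 8 = 1656 Mb
Time = 1656 / 7600
Time = 0.2179 seconds


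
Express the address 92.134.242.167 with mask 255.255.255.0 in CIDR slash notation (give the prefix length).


Binary: 11111111.11111111.11111111.00000000
Count leading 1s
Prefix: /24


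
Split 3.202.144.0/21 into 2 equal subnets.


New prefix = 21 + 1 = 22
Each subnet has 1024 addresses
  3.202.144.0/22
  3.202.148.0/22
Subnets: 3.202.144.0/22, 3.202.148.0/22


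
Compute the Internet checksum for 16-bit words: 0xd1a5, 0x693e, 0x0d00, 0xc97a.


Sum all words (with carry folding):
+ 0xd1a5 = 0xd1a5
+ 0x693e = 0x3ae4
+ 0x0d00 = 0x47e4
+ 0xc97a = 0x115f
One's complement: ~0x115f
Checksum = 0xeea0


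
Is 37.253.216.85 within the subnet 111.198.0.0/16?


Subnet network: 111.198.0.0
Test IP AND mask: 37.253.0.0
No, 37.253.216.85 is not in 111.198.0.0/16


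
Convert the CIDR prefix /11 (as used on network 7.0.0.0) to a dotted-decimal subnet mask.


/11 means 11 network bits, 21 host bits
Binary: 11111111111000000000000000000000
Mask: 255.224.0.0


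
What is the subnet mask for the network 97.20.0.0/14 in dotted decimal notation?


/14 means 14 network bits, 18 host bits
Binary: 11111111111111000000000000000000
Mask: 255.252.0.0


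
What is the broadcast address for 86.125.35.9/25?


Network: 86.125.35.0/25
Host bits = 7
Set all host bits to 1:
Broadcast: 86.125.35.127


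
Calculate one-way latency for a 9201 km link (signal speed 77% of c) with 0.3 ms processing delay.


Speed = 0.77 * 3e5 km/s = 231000 km/s
Propagation delay = 9201 / 231000 = 0.0398 s = 39.8312 ms
Processing delay = 0.3 ms
Total one-way latency = 40.1312 ms


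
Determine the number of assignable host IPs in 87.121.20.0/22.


Host bits = 32 - 22 = 10
Total addresses = 2^10 = 1024
Usable = total - 2 (network and broadcast)
Usable hosts: 1022


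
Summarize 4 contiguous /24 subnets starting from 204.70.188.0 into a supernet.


Original prefix: /24
Number of subnets: 4 = 2^2
New prefix = 24 - 2 = 22
Supernet: 204.70.188.0/22


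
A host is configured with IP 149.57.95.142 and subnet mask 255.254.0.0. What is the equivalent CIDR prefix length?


Binary: 11111111.11111110.00000000.00000000
Count leading 1s
Prefix: /15


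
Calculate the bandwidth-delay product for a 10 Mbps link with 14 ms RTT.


BDP = bandwidth * RTT
= 10 Mbps * 14 ms
= 10 * 1e6 * 14 / 1000 bits
= 140000 bits
= 17500 bytes
= 17.0898 KB
BDP = 140000 bits (17500 bytes)


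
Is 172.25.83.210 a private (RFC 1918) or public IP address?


RFC 1918 private ranges:
  10.0.0.0/8 (10.0.0.0 - 10.255.255.255)
  172.16.0.0/12 (172.16.0.0 - 172.31.255.255)
  192.168.0.0/16 (192.168.0.0 - 192.168.255.255)
Private (in 172.16.0.0/12)


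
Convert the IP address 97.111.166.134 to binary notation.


97 = 01100001
111 = 01101111
166 = 10100110
134 = 10000110
Binary: 01100001.01101111.10100110.10000110


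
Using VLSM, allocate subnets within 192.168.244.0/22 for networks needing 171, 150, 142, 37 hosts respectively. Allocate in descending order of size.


171 hosts -> /24 (254 usable): 192.168.244.0/24
150 hosts -> /24 (254 usable): 192.168.245.0/24
142 hosts -> /24 (254 usable): 192.168.246.0/24
37 hosts -> /26 (62 usable): 192.168.247.0/26
Allocation: 192.168.244.0/24 (171 hosts, 254 usable); 192.168.245.0/24 (150 hosts, 254 usable); 192.168.246.0/24 (142 hosts, 254 usable); 192.168.247.0/26 (37 hosts, 62 usable)


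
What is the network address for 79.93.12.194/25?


IP:   01001111.01011101.00001100.11000010
Mask: 11111111.11111111.11111111.10000000
AND operation:
Net:  01001111.01011101.00001100.10000000
Network: 79.93.12.128/25


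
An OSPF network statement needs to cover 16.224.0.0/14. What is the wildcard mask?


Subnet mask: 255.252.0.0
Wildcard = 255.255.255.255 - subnet mask
255 - 255 = 0
255 - 252 = 3
255 - 0 = 255
255 - 0 = 255
Wildcard: 0.3.255.255


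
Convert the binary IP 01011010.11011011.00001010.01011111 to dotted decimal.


01011010 = 90
11011011 = 219
00001010 = 10
01011111 = 95
IP: 90.219.10.95


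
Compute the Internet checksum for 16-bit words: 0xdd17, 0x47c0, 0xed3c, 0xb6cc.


Sum all words (with carry folding):
+ 0xdd17 = 0xdd17
+ 0x47c0 = 0x24d8
+ 0xed3c = 0x1215
+ 0xb6cc = 0xc8e1
One's complement: ~0xc8e1
Checksum = 0x371e


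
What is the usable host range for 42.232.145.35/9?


Network: 42.128.0.0
Broadcast: 42.255.255.255
First usable = network + 1
Last usable = broadcast - 1
Range: 42.128.0.1 to 42.255.255.254


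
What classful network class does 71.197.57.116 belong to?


First octet: 71
Binary: 01000111
0xxxxxxx -> Class A (1-126)
Class A, default mask 255.0.0.0 (/8)


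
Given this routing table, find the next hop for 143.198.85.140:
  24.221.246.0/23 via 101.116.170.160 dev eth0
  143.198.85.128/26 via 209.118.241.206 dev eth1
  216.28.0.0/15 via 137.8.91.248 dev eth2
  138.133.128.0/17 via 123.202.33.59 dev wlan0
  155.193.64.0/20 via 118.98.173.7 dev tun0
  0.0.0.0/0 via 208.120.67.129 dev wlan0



Longest prefix match for 143.198.85.140:
  /23 24.221.246.0: no
  /26 143.198.85.128: MATCH
  /15 216.28.0.0: no
  /17 138.133.128.0: no
  /20 155.193.64.0: no
  /0 0.0.0.0: MATCH
Selected: next-hop 209.118.241.206 via eth1 (matched /26)


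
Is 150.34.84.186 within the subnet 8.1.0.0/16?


Subnet network: 8.1.0.0
Test IP AND mask: 150.34.0.0
No, 150.34.84.186 is not in 8.1.0.0/16


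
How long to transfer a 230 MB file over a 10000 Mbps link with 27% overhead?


Effective throughput = 10000 * (1 - 27/100) = 7300 Mbps
File size in Mb = 230 * 8 = 1840 Mb
Time = 1840 / 7300
Time = 0.2521 seconds


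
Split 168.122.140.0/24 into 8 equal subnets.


New prefix = 24 + 3 = 27
Each subnet has 32 addresses
  168.122.140.0/27
  168.122.140.32/27
  168.122.140.64/27
  168.122.140.96/27
  168.122.140.128/27
  168.122.140.160/27
  168.122.140.192/27
  168.122.140.224/27
Subnets: 168.122.140.0/27, 168.122.140.32/27, 168.122.140.64/27, 168.122.140.96/27, 168.122.140.128/27, 168.122.140.160/27, 168.122.140.192/27, 168.122.140.224/27


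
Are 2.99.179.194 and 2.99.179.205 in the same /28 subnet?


Mask: 255.255.255.240
2.99.179.194 AND mask = 2.99.179.192
2.99.179.205 AND mask = 2.99.179.192
Yes, same subnet (2.99.179.192)


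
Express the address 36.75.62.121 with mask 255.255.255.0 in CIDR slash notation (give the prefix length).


Binary: 11111111.11111111.11111111.00000000
Count leading 1s
Prefix: /24


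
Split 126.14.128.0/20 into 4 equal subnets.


New prefix = 20 + 2 = 22
Each subnet has 1024 addresses
  126.14.128.0/22
  126.14.132.0/22
  126.14.136.0/22
  126.14.140.0/22
Subnets: 126.14.128.0/22, 126.14.132.0/22, 126.14.136.0/22, 126.14.140.0/22


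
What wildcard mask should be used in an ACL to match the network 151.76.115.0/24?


Subnet mask: 255.255.255.0
Wildcard = 255.255.255.255 - subnet mask
255 - 255 = 0
255 - 255 = 0
255 - 255 = 0
255 - 0 = 255
Wildcard: 0.0.0.255


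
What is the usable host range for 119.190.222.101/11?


Network: 119.160.0.0
Broadcast: 119.191.255.255
First usable = network + 1
Last usable = broadcast - 1
Range: 119.160.0.1 to 119.191.255.254


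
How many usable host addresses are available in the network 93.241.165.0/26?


Host bits = 32 - 26 = 6
Total addresses = 2^6 = 64
Usable = total - 2 (network and broadcast)
Usable hosts: 62


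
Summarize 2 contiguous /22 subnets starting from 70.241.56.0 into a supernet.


Original prefix: /22
Number of subnets: 2 = 2^1
New prefix = 22 - 1 = 21
Supernet: 70.241.56.0/21


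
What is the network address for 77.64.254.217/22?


IP:   01001101.01000000.11111110.11011001
Mask: 11111111.11111111.11111100.00000000
AND operation:
Net:  01001101.01000000.11111100.00000000
Network: 77.64.252.0/22


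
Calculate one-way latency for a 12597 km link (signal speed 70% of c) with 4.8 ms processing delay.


Speed = 0.7 * 3e5 km/s = 210000 km/s
Propagation delay = 12597 / 210000 = 0.06 s = 59.9857 ms
Processing delay = 4.8 ms
Total one-way latency = 64.7857 ms


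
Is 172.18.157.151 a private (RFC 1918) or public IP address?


RFC 1918 private ranges:
  10.0.0.0/8 (10.0.0.0 - 10.255.255.255)
  172.16.0.0/12 (172.16.0.0 - 172.31.255.255)
  192.168.0.0/16 (192.168.0.0 - 192.168.255.255)
Private (in 172.16.0.0/12)


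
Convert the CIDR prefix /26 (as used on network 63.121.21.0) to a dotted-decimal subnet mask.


/26 means 26 network bits, 6 host bits
Binary: 11111111111111111111111111000000
Mask: 255.255.255.192


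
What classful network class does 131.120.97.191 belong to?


First octet: 131
Binary: 10000011
10xxxxxx -> Class B (128-191)
Class B, default mask 255.255.0.0 (/16)


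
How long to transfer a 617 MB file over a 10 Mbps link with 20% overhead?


Effective throughput = 10 * (1 - 20/100) = 8 Mbps
File size in Mb = 617 * 8 = 4936 Mb
Time = 4936 / 8
Time = 617 seconds


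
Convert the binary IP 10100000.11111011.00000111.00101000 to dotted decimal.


10100000 = 160
11111011 = 251
00000111 = 7
00101000 = 40
IP: 160.251.7.40


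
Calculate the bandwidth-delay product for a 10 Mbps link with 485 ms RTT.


BDP = bandwidth * RTT
= 10 Mbps * 485 ms
= 10 * 1e6 * 485 / 1000 bits
= 4850000 bits
= 606250 bytes
= 592.041 KB
BDP = 4850000 bits (606250 bytes)


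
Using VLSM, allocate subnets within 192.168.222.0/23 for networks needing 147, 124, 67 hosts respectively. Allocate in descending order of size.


147 hosts -> /24 (254 usable): 192.168.222.0/24
124 hosts -> /25 (126 usable): 192.168.223.0/25
67 hosts -> /25 (126 usable): 192.168.223.128/25
Allocation: 192.168.222.0/24 (147 hosts, 254 usable); 192.168.223.0/25 (124 hosts, 126 usable); 192.168.223.128/25 (67 hosts, 126 usable)


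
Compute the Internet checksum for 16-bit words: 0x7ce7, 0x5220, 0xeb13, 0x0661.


Sum all words (with carry folding):
+ 0x7ce7 = 0x7ce7
+ 0x5220 = 0xcf07
+ 0xeb13 = 0xba1b
+ 0x0661 = 0xc07c
One's complement: ~0xc07c
Checksum = 0x3f83


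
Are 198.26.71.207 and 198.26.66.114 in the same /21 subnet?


Mask: 255.255.248.0
198.26.71.207 AND mask = 198.26.64.0
198.26.66.114 AND mask = 198.26.64.0
Yes, same subnet (198.26.64.0)


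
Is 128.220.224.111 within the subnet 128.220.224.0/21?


Subnet network: 128.220.224.0
Test IP AND mask: 128.220.224.0
Yes, 128.220.224.111 is in 128.220.224.0/21


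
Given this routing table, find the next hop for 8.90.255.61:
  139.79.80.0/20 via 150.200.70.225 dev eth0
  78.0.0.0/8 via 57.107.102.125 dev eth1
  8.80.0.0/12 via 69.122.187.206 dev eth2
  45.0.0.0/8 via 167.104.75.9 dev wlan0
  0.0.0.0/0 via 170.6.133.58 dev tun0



Longest prefix match for 8.90.255.61:
  /20 139.79.80.0: no
  /8 78.0.0.0: no
  /12 8.80.0.0: MATCH
  /8 45.0.0.0: no
  /0 0.0.0.0: MATCH
Selected: next-hop 69.122.187.206 via eth2 (matched /12)


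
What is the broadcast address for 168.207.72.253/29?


Network: 168.207.72.248/29
Host bits = 3
Set all host bits to 1:
Broadcast: 168.207.72.255


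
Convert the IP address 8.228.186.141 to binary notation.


8 = 00001000
228 = 11100100
186 = 10111010
141 = 10001101
Binary: 00001000.11100100.10111010.10001101


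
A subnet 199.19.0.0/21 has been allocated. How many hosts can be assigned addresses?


Host bits = 32 - 21 = 11
Total addresses = 2^11 = 2048
Usable = total - 2 (network and broadcast)
Usable hosts: 2046


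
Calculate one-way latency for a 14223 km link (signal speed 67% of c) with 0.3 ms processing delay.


Speed = 0.67 * 3e5 km/s = 201000 km/s
Propagation delay = 14223 / 201000 = 0.0708 s = 70.7612 ms
Processing delay = 0.3 ms
Total one-way latency = 71.0612 ms


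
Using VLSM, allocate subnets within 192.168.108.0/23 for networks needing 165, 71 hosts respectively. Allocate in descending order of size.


165 hosts -> /24 (254 usable): 192.168.108.0/24
71 hosts -> /25 (126 usable): 192.168.109.0/25
Allocation: 192.168.108.0/24 (165 hosts, 254 usable); 192.168.109.0/25 (71 hosts, 126 usable)


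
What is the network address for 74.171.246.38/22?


IP:   01001010.10101011.11110110.00100110
Mask: 11111111.11111111.11111100.00000000
AND operation:
Net:  01001010.10101011.11110100.00000000
Network: 74.171.244.0/22


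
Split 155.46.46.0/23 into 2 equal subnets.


New prefix = 23 + 1 = 24
Each subnet has 256 addresses
  155.46.46.0/24
  155.46.47.0/24
Subnets: 155.46.46.0/24, 155.46.47.0/24


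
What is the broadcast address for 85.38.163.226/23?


Network: 85.38.162.0/23
Host bits = 9
Set all host bits to 1:
Broadcast: 85.38.163.255


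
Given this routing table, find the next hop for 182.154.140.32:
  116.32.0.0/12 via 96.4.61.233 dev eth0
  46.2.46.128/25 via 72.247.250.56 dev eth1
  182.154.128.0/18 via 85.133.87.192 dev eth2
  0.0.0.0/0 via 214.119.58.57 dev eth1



Longest prefix match for 182.154.140.32:
  /12 116.32.0.0: no
  /25 46.2.46.128: no
  /18 182.154.128.0: MATCH
  /0 0.0.0.0: MATCH
Selected: next-hop 85.133.87.192 via eth2 (matched /18)


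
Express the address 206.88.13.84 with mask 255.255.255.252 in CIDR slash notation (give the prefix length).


Binary: 11111111.11111111.11111111.11111100
Count leading 1s
Prefix: /30


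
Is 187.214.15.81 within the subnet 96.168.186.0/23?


Subnet network: 96.168.186.0
Test IP AND mask: 187.214.14.0
No, 187.214.15.81 is not in 96.168.186.0/23


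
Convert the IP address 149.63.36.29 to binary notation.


149 = 10010101
63 = 00111111
36 = 00100100
29 = 00011101
Binary: 10010101.00111111.00100100.00011101


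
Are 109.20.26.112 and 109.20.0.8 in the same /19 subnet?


Mask: 255.255.224.0
109.20.26.112 AND mask = 109.20.0.0
109.20.0.8 AND mask = 109.20.0.0
Yes, same subnet (109.20.0.0)


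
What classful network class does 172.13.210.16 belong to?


First octet: 172
Binary: 10101100
10xxxxxx -> Class B (128-191)
Class B, default mask 255.255.0.0 (/16)


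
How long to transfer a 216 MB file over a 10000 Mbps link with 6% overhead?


Effective throughput = 10000 * (1 - 6/100) = 9400 Mbps
File size in Mb = 216 * 8 = 1728 Mb
Time = 1728 / 9400
Time = 0.1838 seconds


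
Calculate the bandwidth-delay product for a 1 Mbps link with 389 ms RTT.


BDP = bandwidth * RTT
= 1 Mbps * 389 ms
= 1 * 1e6 * 389 / 1000 bits
= 389000 bits
= 48625 bytes
= 47.4854 KB
BDP = 389000 bits (48625 bytes)


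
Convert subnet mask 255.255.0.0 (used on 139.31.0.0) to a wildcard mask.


Subnet mask: 255.255.0.0
Wildcard = 255.255.255.255 - subnet mask
255 - 255 = 0
255 - 255 = 0
255 - 0 = 255
255 - 0 = 255
Wildcard: 0.0.255.255


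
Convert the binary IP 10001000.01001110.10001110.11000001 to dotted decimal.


10001000 = 136
01001110 = 78
10001110 = 142
11000001 = 193
IP: 136.78.142.193


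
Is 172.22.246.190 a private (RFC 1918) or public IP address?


RFC 1918 private ranges:
  10.0.0.0/8 (10.0.0.0 - 10.255.255.255)
  172.16.0.0/12 (172.16.0.0 - 172.31.255.255)
  192.168.0.0/16 (192.168.0.0 - 192.168.255.255)
Private (in 172.16.0.0/12)


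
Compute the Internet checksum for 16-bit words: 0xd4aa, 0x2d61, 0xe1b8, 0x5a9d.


Sum all words (with carry folding):
+ 0xd4aa = 0xd4aa
+ 0x2d61 = 0x020c
+ 0xe1b8 = 0xe3c4
+ 0x5a9d = 0x3e62
One's complement: ~0x3e62
Checksum = 0xc19d


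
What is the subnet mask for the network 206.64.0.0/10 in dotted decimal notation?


/10 means 10 network bits, 22 host bits
Binary: 11111111110000000000000000000000
Mask: 255.192.0.0


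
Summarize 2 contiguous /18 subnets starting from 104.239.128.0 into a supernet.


Original prefix: /18
Number of subnets: 2 = 2^1
New prefix = 18 - 1 = 17
Supernet: 104.239.128.0/17


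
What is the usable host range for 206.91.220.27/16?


Network: 206.91.0.0
Broadcast: 206.91.255.255
First usable = network + 1
Last usable = broadcast - 1
Range: 206.91.0.1 to 206.91.255.254


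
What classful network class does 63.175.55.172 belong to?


First octet: 63
Binary: 00111111
0xxxxxxx -> Class A (1-126)
Class A, default mask 255.0.0.0 (/8)


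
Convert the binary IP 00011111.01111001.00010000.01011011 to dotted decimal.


00011111 = 31
01111001 = 121
00010000 = 16
01011011 = 91
IP: 31.121.16.91


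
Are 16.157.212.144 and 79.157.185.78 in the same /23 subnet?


Mask: 255.255.254.0
16.157.212.144 AND mask = 16.157.212.0
79.157.185.78 AND mask = 79.157.184.0
No, different subnets (16.157.212.0 vs 79.157.184.0)


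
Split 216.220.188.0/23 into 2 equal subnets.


New prefix = 23 + 1 = 24
Each subnet has 256 addresses
  216.220.188.0/24
  216.220.189.0/24
Subnets: 216.220.188.0/24, 216.220.189.0/24


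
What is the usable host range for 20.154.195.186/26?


Network: 20.154.195.128
Broadcast: 20.154.195.191
First usable = network + 1
Last usable = broadcast - 1
Range: 20.154.195.129 to 20.154.195.190


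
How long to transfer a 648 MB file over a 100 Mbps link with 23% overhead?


Effective throughput = 100 * (1 - 23/100) = 77 Mbps
File size in Mb = 648 * 8 = 5184 Mb
Time = 5184 / 77
Time = 67.3247 seconds


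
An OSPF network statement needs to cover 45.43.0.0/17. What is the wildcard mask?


Subnet mask: 255.255.128.0
Wildcard = 255.255.255.255 - subnet mask
255 - 255 = 0
255 - 255 = 0
255 - 128 = 127
255 - 0 = 255
Wildcard: 0.0.127.255


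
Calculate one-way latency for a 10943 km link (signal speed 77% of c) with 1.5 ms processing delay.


Speed = 0.77 * 3e5 km/s = 231000 km/s
Propagation delay = 10943 / 231000 = 0.0474 s = 47.3723 ms
Processing delay = 1.5 ms
Total one-way latency = 48.8723 ms


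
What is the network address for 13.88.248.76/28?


IP:   00001101.01011000.11111000.01001100
Mask: 11111111.11111111.11111111.11110000
AND operation:
Net:  00001101.01011000.11111000.01000000
Network: 13.88.248.64/28
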